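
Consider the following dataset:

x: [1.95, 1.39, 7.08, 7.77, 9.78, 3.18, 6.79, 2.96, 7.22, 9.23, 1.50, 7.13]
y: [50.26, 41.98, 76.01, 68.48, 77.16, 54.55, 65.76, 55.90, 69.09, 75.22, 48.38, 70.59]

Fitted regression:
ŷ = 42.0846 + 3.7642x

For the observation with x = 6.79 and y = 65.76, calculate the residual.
Residual = -1.8835

The residual is the difference between the actual value and the predicted value:

Residual = y - ŷ

Step 1: Calculate predicted value
ŷ = 42.0846 + 3.7642 × 6.79
ŷ = 67.6435

Step 2: Calculate residual
Residual = 65.76 - 67.6435
Residual = -1.8835

The residual is negative, so the observed y = 65.76 sits below the regression line (the line overestimates it by 1.8835).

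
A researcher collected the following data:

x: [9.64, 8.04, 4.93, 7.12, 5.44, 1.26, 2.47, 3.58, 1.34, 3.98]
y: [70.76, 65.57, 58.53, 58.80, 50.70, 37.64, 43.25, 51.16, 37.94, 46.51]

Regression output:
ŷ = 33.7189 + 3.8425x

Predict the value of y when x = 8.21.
ŷ = 65.2658

To predict y for x = 8.21, substitute into the regression equation:

ŷ = 33.7189 + 3.8425 × 8.21
ŷ = 33.7189 + 31.5469
ŷ = 65.2658

This is the fitted mean response at that x — an individual observation would come with a wider prediction interval.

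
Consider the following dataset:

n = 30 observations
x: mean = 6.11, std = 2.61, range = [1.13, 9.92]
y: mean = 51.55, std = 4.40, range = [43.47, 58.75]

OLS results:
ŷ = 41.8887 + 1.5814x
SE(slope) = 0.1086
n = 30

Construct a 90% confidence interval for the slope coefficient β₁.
The 90% CI for β₁ is (1.3967, 1.7661)

Confidence interval for the slope:

The 90% CI for β₁ is: β̂₁ ± t*(α/2, n-2) × SE(β̂₁)

Step 1: Find critical t-value
- Confidence level = 0.9
- Degrees of freedom = n - 2 = 30 - 2 = 28
- t*(α/2, 28) = 1.7011

Step 2: Calculate margin of error
Margin = 1.7011 × 0.1086 = 0.1847

Step 3: Construct interval
CI = 1.5814 ± 0.1847
CI = (1.3967, 1.7661)

Interpretation: intervals built this way capture the true β₁ in 90% of repeated samples; here the plausible range for the per-unit effect of x on y is 1.3967 to 1.7661.
The interval does not include 0, suggesting a significant linear relationship.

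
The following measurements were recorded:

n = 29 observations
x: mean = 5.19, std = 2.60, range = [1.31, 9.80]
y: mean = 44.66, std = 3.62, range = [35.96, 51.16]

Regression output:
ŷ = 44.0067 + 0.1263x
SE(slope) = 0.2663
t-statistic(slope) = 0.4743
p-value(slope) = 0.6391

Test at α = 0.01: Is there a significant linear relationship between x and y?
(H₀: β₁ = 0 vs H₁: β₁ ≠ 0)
p-value = 0.6391 ≥ α = 0.01, so we fail to reject H₀. The relationship is not significant.

Hypothesis test for the slope coefficient:

H₀: β₁ = 0 (no linear relationship)
H₁: β₁ ≠ 0 (linear relationship exists)

Test statistic: t = β̂₁ / SE(β̂₁) = 0.1263 / 0.2663 = 0.4743

p = 0.6391: how often a slope estimate this far from 0 (in SE units) would arise by chance if β₁ were truly 0.

Decision rule: reject H₀ if p-value < α.
p-value = 0.6391 ≥ α = 0.01 → fail to reject H₀.

There is not sufficient evidence at the 1% significance level to conclude that a linear relationship exists between x and y.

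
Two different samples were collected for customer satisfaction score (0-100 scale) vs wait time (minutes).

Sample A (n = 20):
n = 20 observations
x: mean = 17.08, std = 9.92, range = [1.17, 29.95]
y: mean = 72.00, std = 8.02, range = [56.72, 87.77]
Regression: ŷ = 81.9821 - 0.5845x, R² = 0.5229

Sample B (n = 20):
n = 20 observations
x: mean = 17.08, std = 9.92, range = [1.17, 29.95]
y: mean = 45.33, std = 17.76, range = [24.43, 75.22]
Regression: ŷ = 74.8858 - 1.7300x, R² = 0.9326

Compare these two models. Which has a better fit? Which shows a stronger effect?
Model B has the better fit (R² = 0.9326 vs 0.5229). Model B shows the stronger effect (|β₁| = 1.7300 vs 0.5845).

Model Comparison:

Fit — compare R²:
- Model A: R² = 0.5229 → 52.29% of variance in satisfaction score explained
- Model B: R² = 0.9326 → 93.26% of variance in satisfaction score explained
- 0.9326 > 0.5229 → Model B has the better fit

Effect size (slope magnitude):
- Model A: β₁ = -0.5845 → predicted satisfaction score falls 0.5845 points per additional minute of wait time
- Model B: β₁ = -1.7300 → predicted satisfaction score falls 1.7300 points per additional minute of wait time
- |-0.5845| < |-1.7300| → Model B shows the stronger marginal effect

Notes:
- A steeper slope doesn't make a better model if the scatter around the line is large.
- The two samples could reflect different populations, time periods, or measurement quality.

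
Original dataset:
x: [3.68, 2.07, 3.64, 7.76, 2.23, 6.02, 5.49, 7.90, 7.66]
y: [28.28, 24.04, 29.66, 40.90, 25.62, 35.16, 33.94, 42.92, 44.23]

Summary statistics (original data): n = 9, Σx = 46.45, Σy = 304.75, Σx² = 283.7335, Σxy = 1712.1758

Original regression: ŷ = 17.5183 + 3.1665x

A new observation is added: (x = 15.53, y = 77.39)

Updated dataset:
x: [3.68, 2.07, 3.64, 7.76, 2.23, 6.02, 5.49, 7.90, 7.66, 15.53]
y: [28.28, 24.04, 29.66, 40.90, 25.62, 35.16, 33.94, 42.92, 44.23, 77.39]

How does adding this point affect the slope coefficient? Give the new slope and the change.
Adding the point moves β₁ from 3.1665 to 3.8756, i.e. it increases by 0.7091 (+22.4%).

x = 15.53 lies well outside the original x-range [2.07, 7.90] (x̄ ≈ 5.16), so this observation has high leverage and can move the slope substantially.

Step 1: Update the sums with the new point (n goes from 9 to 10)
Σx  = 46.45 + 15.53 = 61.98
Σy  = 304.75 + 77.39 = 382.14
Σx² = 283.7335 + 15.53² = 283.7335 + 241.1809 = 524.9144
Σxy = 1712.1758 + 15.53×77.39 = 1712.1758 + 1201.8667 = 2914.0425

Step 2: Recompute the slope with b₁ = (nΣxy − ΣxΣy) / (nΣx² − (Σx)²)
Numerator   = 10×2914.0425 − 61.98×382.14 = 29140.4250 − 23685.0372 = 5455.3878
Denominator = 10×524.9144 − 61.98² = 5249.1440 − 3841.5204 = 1407.6236
b₁(new) = 5455.3878 / 1407.6236 = 3.8756

(Same formula on the original sums: (9×1712.1758 − 46.45×304.75) / (9×283.7335 − 46.45²) = 1253.9447 / 395.9990 = 3.1665, matching the given fit.)

Step 3: Change in slope
Δβ₁ = 3.8756 − 3.1665 = +0.7091
Relative change = +0.7091 / 3.1665 × 100% = +22.4%
→ the slope increases when the point is added.

A high-leverage point only changes the slope if it is off the original line; here y = 77.39 is above the original trend, so the slope increases.
In practice: refit with and without it and report both if conclusions differ; examine leverage (hᵢ) and Cook's distance rather than deleting it automatically.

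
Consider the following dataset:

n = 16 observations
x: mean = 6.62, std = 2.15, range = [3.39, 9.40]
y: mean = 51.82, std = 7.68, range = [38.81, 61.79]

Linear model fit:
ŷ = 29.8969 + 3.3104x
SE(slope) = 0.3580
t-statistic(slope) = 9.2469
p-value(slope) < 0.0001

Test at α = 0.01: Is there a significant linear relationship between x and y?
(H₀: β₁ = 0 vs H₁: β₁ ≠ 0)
p-value < 0.0001 < α = 0.01, so we reject H₀. The relationship is significant.

Hypothesis test for the slope coefficient:

H₀: β₁ = 0 (no linear relationship)
H₁: β₁ ≠ 0 (linear relationship exists)

Test statistic: t = β̂₁ / SE(β̂₁) = 3.3104 / 0.3580 = 9.2469

The p-value (<0.0001) is the probability, under H₀, of a t-statistic at least as extreme as |t| = 9.2469 (two-sided, df = n − 2 = 14).

Decision rule: reject H₀ if p-value < α.
p-value < 0.0001 < α = 0.01 → reject H₀.

At α = 0.01 the data do provide convincing evidence of a nonzero slope.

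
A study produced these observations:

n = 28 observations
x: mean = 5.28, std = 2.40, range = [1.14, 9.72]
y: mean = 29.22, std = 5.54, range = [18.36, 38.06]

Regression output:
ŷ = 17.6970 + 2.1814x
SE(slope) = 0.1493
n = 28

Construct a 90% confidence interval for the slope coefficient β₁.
The 90% CI for β₁ is (1.9268, 2.4360)

Confidence interval for the slope:

The 90% CI for β₁ is: β̂₁ ± t*(α/2, n-2) × SE(β̂₁)

Step 1: Find critical t-value
- Confidence level = 0.9
- Degrees of freedom = n - 2 = 28 - 2 = 26
- t*(α/2, 26) = 1.7056

Step 2: Calculate margin of error
Margin = 1.7056 × 0.1493 = 0.2546

Step 3: Construct interval
CI = 2.1814 ± 0.2546
CI = (1.9268, 2.4360)

Interpretation: We are 90% confident that the true slope β₁ lies between 1.9268 and 2.4360.
The interval does not include 0, suggesting a significant linear relationship.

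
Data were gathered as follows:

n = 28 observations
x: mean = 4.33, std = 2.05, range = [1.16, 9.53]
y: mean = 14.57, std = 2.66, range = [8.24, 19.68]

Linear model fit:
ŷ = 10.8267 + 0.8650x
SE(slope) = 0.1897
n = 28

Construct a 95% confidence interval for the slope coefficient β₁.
The 95% CI for β₁ is (0.4751, 1.2549)

Confidence interval for the slope:

The 95% CI for β₁ is: β̂₁ ± t*(α/2, n-2) × SE(β̂₁)

Step 1: Find critical t-value
- Confidence level = 0.95
- Degrees of freedom = n - 2 = 28 - 2 = 26
- t*(α/2, 26) = 2.0555

Step 2: Calculate margin of error
Margin = 2.0555 × 0.1897 = 0.3899

Step 3: Construct interval
CI = 0.8650 ± 0.3899
CI = (0.4751, 1.2549)

Interpretation: intervals built this way capture the true β₁ in 95% of repeated samples; here the plausible range for the per-unit effect of x on y is 0.4751 to 1.2549.
Both endpoints are positive, so the data support a genuinely positive slope at this confidence level.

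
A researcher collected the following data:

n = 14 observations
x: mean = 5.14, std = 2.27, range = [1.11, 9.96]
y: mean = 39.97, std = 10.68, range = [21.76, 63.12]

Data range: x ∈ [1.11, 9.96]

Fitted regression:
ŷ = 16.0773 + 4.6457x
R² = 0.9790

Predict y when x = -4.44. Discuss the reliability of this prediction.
ŷ = -4.5496 (extrapolation — x = -4.44 lies outside [1.11, 9.96], so reliability is low).

Prediction calculation:
ŷ = 16.0773 + 4.6457 × (-4.44)
ŷ = -4.5496

Reliability:
- Data range: x ∈ [1.11, 9.96]
- Prediction point: x = -4.44 is 5.55 units below the observed range → this is EXTRAPOLATION, not interpolation

Why that matters here:
- The linear relationship may not hold outside the observed range
- The standard error of prediction grows with (x − x̄)², and x = -4.44 is far from x̄ = 5.14
- Real relationships often flatten, saturate, or turn nonlinear at extremes

The R² = 0.9790 only validates the fit within [1.11, 9.96]; treat ŷ = -4.5496 with caution.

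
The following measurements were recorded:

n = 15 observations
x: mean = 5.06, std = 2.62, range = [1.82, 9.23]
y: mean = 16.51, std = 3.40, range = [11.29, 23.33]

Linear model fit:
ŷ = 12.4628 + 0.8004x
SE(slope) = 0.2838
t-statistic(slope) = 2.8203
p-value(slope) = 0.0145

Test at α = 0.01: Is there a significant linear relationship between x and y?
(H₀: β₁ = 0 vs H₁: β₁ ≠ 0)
Fail to reject H₀: p-value = 0.0145 ≥ α = 0.01. The linear relationship is not significant at the 1% level.

Hypothesis test for the slope coefficient:

H₀: β₁ = 0 (no linear relationship)
H₁: β₁ ≠ 0 (linear relationship exists)

Test statistic: t = β̂₁ / SE(β̂₁) = 0.8004 / 0.2838 = 2.8203

p = 0.0145: how often a slope estimate this far from 0 (in SE units) would arise by chance if β₁ were truly 0.

Decision rule: reject H₀ if p-value < α.
p-value = 0.0145 ≥ α = 0.01 → fail to reject H₀.

Conclusion: the linear association between x and y is not significant at the 1% level.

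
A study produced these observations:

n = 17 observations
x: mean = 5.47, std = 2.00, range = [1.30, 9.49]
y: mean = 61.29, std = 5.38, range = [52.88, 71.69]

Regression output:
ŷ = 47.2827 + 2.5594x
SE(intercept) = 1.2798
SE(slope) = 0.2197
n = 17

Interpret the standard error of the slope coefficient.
SE(slope) = 0.2197 measures the uncertainty in the estimated slope. The coefficient is estimated precisely (SE/|β̂₁| = 8.6%).

SE(β̂₁) = 0.2197 says: if we drew many samples of n = 17 from the same population and refit each time, the fitted slopes would scatter with a standard deviation of roughly 0.2197 around the true β₁.

Relative precision:
- SE / |β̂₁| = 0.2197 / 2.5594 = 8.6%
- Rule of thumb (under 20%: precise; 20% to under 50%: moderately precise; 50% or more: imprecise) → precise

Link to the t-test: t = β̂₁ / SE(β̂₁) = 2.5594 / 0.2197 = 11.6495, the statistic for H₀: β₁ = 0.

What drives SE(β̂₁): larger n (here n = 17) → smaller SE; more residual scatter → larger SE.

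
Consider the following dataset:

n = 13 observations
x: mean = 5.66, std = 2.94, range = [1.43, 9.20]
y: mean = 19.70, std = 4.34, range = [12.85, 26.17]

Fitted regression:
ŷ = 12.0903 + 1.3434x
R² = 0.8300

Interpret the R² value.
About 83.00% of the variability in y is accounted for by the regression on x (R² = 0.8300) — a strong linear fit.

The coefficient of determination R² is the fraction of the total variation in y that the fitted line accounts for.

Here R² = 0.8300:
- Explained: 83.00% of the variation in y
- Unexplained (residual): 100% − 83.00% = 17.00%
- Rule of thumb (below 0.3 weak; 0.3 to below 0.7 moderate; 0.7 and above strong) → strong

Note: R² says nothing about causation, and a high R² does not by itself mean the linear form is appropriate — check the residuals.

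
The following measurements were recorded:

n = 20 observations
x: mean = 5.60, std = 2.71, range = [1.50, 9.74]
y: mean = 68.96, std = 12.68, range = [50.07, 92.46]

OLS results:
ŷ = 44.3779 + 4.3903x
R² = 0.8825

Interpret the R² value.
The model explains 88.25% of the variance in y (R² = 0.8825), leaving 11.75% unexplained; the fit is strong.

R² = 1 − SS_res/SS_tot compares the residual scatter to the total scatter of y about its mean.

Here R² = 0.8825:
- Explained: 88.25% of the variation in y
- Unexplained (residual): 100% − 88.25% = 11.75%
- Rule of thumb (below 0.3 weak; 0.3 to below 0.7 moderate; 0.7 and above strong) → strong

Calculation: R² = 1 − (SS_res / SS_tot), where SS_res is the sum of squared residuals and SS_tot the total sum of squares.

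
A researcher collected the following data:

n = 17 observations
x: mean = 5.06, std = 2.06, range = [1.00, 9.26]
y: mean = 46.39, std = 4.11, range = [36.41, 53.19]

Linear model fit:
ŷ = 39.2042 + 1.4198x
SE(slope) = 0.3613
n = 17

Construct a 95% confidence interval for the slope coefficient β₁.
The 95% CI for β₁ is (0.6497, 2.1899)

Confidence interval for the slope:

The 95% CI for β₁ is: β̂₁ ± t*(α/2, n-2) × SE(β̂₁)

Step 1: Find critical t-value
- Confidence level = 0.95
- Degrees of freedom = n - 2 = 17 - 2 = 15
- t*(α/2, 15) = 2.1314

Step 2: Calculate margin of error
Margin = 2.1314 × 0.3613 = 0.7701

Step 3: Construct interval
CI = 1.4198 ± 0.7701
CI = (0.6497, 2.1899)

Interpretation: intervals built this way capture the true β₁ in 95% of repeated samples; here the plausible range for the per-unit effect of x on y is 0.6497 to 2.1899.
The interval does not include 0, suggesting a significant linear relationship.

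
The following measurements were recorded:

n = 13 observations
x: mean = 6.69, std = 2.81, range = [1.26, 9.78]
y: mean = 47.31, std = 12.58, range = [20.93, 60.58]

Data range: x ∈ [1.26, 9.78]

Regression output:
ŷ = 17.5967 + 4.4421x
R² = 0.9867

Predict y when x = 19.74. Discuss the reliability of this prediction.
The equation gives ŷ = 105.2838; however x = 19.74 is 9.96 units above the observed range, so this extrapolated value should not be trusted.

Prediction calculation:
ŷ = 17.5967 + 4.4421 × 19.74
ŷ = 105.2838

Reliability:
- Data range: x ∈ [1.26, 9.78]
- Prediction point: x = 19.74 is 9.96 units above the observed range → this is EXTRAPOLATION, not interpolation

Why that matters here:
- R² describes fit only over the sampled x values; it says nothing about behaviour beyond them
- Real relationships often flatten, saturate, or turn nonlinear at extremes
- There are no observations near this x to validate the fitted line there

The R² = 0.9867 only validates the fit within [1.26, 9.78]; treat ŷ = 105.2838 with caution.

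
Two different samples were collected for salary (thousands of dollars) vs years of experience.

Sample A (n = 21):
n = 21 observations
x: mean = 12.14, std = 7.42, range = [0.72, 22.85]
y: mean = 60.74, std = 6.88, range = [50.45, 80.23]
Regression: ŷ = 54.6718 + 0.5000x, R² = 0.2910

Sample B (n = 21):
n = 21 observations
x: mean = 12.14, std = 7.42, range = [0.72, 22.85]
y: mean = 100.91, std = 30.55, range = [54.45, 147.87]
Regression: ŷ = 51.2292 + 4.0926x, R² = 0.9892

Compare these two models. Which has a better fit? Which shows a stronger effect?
Model B has the better fit (R² = 0.9892 vs 0.2910). Model B shows the stronger effect (|β₁| = 4.0926 vs 0.5000).

Model Comparison:

Goodness of fit (R²):
- Model A: R² = 0.2910 → 29.10% of variance in salary explained
- Model B: R² = 0.9892 → 98.92% of variance in salary explained
- 0.9892 > 0.2910 → Model B has the better fit

Strength of effect — compare |β₁|:
- Model A: β₁ = 0.5000 → predicted salary rises 0.5000 thousand dollars per additional year of experience
- Model B: β₁ = 4.0926 → predicted salary rises 4.0926 thousand dollars per additional year of experience
- |0.5000| < |4.0926| → Model B shows the stronger marginal effect

Note: A steeper slope doesn't make a better model if the scatter around the line is large.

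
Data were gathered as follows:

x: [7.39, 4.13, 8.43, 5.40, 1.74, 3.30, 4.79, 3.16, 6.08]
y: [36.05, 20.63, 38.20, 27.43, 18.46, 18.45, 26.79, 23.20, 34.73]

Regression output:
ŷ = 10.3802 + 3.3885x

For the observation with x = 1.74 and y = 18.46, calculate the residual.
Residual = 2.1838

The residual is the difference between the actual value and the predicted value:

Residual = y - ŷ

Step 1: Calculate predicted value
ŷ = 10.3802 + 3.3885 × 1.74
ŷ = 16.2762

Step 2: Calculate residual
Residual = 18.46 - 16.2762
Residual = 2.1838

Sign check: y > ŷ, so the point is above the line and the fit underestimates here.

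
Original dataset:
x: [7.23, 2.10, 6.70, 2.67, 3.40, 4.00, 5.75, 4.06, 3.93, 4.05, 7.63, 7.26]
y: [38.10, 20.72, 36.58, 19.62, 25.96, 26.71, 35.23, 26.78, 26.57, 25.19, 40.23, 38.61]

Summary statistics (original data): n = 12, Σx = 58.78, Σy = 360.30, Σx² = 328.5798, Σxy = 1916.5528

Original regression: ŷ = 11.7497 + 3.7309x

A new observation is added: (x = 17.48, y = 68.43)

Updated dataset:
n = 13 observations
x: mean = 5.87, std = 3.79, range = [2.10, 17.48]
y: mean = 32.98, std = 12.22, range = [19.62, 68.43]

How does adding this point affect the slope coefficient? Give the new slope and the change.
The slope changes from 3.7309 to 3.2001 (change of -0.5308, or -14.2%).

x = 17.48 lies well outside the original x-range [2.10, 7.63] (x̄ ≈ 4.90), so this observation has high leverage and can move the slope substantially.

Step 1: Update the sums with the new point (n goes from 12 to 13)
Σx  = 58.78 + 17.48 = 76.26
Σy  = 360.30 + 68.43 = 428.73
Σx² = 328.5798 + 17.48² = 328.5798 + 305.5504 = 634.1302
Σxy = 1916.5528 + 17.48×68.43 = 1916.5528 + 1196.1564 = 3112.7092

Step 2: Recompute the slope with b₁ = (nΣxy − ΣxΣy) / (nΣx² − (Σx)²)
Numerator   = 13×3112.7092 − 76.26×428.73 = 40465.2196 − 32694.9498 = 7770.2698
Denominator = 13×634.1302 − 76.26² = 8243.6926 − 5815.5876 = 2428.1050
b₁(new) = 7770.2698 / 2428.1050 = 3.2001

(Same formula on the original sums: (12×1916.5528 − 58.78×360.30) / (12×328.5798 − 58.78²) = 1820.1996 / 487.8692 = 3.7309, matching the given fit.)

Step 3: Change in slope
Δβ₁ = 3.2001 − 3.7309 = -0.5308
Relative change = -0.5308 / 3.7309 × 100% = -14.2%
→ the slope decreases when the point is added.

A high-leverage point only changes the slope if it is off the original line; here y = 68.43 is below the original trend, so the slope decreases.
In practice: refit with and without it and report both if conclusions differ.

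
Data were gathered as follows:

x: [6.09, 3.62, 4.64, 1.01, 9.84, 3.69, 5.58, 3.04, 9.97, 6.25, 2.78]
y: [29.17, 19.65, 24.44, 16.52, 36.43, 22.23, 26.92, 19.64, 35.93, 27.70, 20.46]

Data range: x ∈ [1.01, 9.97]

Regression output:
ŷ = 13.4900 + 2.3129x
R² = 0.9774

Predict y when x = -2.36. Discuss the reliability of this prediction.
ŷ = 8.0316 (extrapolation — x = -2.36 lies outside [1.01, 9.97], so reliability is low).

Prediction calculation:
ŷ = 13.4900 + 2.3129 × (-2.36)
ŷ = 8.0316

Reliability:
- Data range: x ∈ [1.01, 9.97]
- Prediction point: x = -2.36 is 3.37 units below the observed range → this is EXTRAPOLATION, not interpolation

Why that matters here:
- There are no observations near this x to validate the fitted line there
- R² describes fit only over the sampled x values; it says nothing about behaviour beyond them
- The standard error of prediction grows with (x − x̄)², and x = -2.36 is far from x̄ = 5.14

A defensible statement: 'if the linear trend continued to x = -2.36, y would be about 8.0316' — the premise is untested.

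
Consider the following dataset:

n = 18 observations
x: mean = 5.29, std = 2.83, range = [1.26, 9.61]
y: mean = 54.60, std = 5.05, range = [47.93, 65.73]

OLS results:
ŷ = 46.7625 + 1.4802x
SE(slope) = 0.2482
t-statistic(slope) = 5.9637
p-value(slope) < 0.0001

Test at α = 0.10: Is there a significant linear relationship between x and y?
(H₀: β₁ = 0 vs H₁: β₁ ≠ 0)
Reject H₀: p-value < 0.0001 < α = 0.10. The linear relationship is significant at the 10% level.

Hypothesis test for the slope coefficient:

H₀: β₁ = 0 (no linear relationship)
H₁: β₁ ≠ 0 (linear relationship exists)

Test statistic: t = β̂₁ / SE(β̂₁) = 1.4802 / 0.2482 = 5.9637

p < 0.0001: how often a slope estimate this far from 0 (in SE units) would arise by chance if β₁ were truly 0.

Decision rule: reject H₀ if p-value < α.
p-value < 0.0001 < α = 0.10 → reject H₀.

At α = 0.10 the data do provide convincing evidence of a nonzero slope.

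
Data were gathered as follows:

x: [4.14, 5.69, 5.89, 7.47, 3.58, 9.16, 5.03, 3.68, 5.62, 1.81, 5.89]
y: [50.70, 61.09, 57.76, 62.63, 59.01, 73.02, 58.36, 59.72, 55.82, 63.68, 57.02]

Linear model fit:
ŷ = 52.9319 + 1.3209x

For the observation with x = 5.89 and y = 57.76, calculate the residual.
Residual = -2.9520

The residual is the difference between the actual value and the predicted value:

Residual = y - ŷ

Step 1: Calculate predicted value
ŷ = 52.9319 + 1.3209 × 5.89
ŷ = 60.7120

Step 2: Calculate residual
Residual = 57.76 - 60.7120
Residual = -2.9520

Interpretation: the model overestimates the actual value by 2.9520 at this point (negative residual → observation lies below the fitted line).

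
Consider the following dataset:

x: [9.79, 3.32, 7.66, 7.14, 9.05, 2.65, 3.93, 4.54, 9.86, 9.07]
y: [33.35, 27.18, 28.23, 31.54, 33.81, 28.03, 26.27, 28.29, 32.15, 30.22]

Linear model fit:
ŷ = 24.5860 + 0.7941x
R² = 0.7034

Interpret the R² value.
The model explains 70.34% of the variance in y (R² = 0.7034), leaving 29.66% unexplained; the fit is strong.

R² = 1 − SS_res/SS_tot compares the residual scatter to the total scatter of y about its mean.

Here R² = 0.7034:
- Explained: 70.34% of the variation in y
- Unexplained (residual): 100% − 70.34% = 29.66%
- Rule of thumb (below 0.3 weak; 0.3 to below 0.7 moderate; 0.7 and above strong) → strong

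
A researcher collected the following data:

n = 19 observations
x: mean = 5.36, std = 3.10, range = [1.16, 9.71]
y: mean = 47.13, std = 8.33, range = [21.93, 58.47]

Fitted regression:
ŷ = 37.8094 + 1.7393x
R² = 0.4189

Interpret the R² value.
R² = 0.4189 means 41.89% of the variation in y is explained by the linear relationship with x. This indicates a moderate fit.

R² (coefficient of determination) measures the proportion of variance in y explained by the regression model.

Here R² = 0.4189:
- Explained: 41.89% of the variation in y
- Unexplained (residual): 100% − 41.89% = 58.11%
- Rule of thumb (below 0.3 weak; 0.3 to below 0.7 moderate; 0.7 and above strong) → moderate

Note: R² says nothing about causation, and a high R² does not by itself mean the linear form is appropriate — check the residuals.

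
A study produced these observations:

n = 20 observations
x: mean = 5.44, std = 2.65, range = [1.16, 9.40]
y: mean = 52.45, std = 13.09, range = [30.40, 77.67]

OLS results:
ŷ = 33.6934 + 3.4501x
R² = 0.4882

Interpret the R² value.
R² = 0.4882 means 48.82% of the variation in y is explained by the linear relationship with x. This indicates a moderate fit.

R² (coefficient of determination) measures the proportion of variance in y explained by the regression model.

Here R² = 0.4882:
- Explained: 48.82% of the variation in y
- Unexplained (residual): 100% − 48.82% = 51.18%
- Rule of thumb (below 0.3 weak; 0.3 to below 0.7 moderate; 0.7 and above strong) → moderate

Note: R² never decreases when predictors are added, so it should not be used alone to compare models of different size.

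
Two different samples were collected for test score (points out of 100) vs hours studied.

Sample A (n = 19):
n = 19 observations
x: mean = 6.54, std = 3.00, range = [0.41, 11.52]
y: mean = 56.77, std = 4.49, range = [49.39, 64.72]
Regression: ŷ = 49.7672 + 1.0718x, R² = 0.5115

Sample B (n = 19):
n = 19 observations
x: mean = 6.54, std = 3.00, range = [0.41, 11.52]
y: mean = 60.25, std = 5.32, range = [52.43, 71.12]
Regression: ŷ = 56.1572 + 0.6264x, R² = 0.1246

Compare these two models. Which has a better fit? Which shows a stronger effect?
Model A has the better fit (R² = 0.5115 vs 0.1246). Model A shows the stronger effect (|β₁| = 1.0718 vs 0.6264).

Model Comparison:

Goodness of fit (R²):
- Model A: R² = 0.5115 → 51.15% of variance in test score explained
- Model B: R² = 0.1246 → 12.46% of variance in test score explained
- 0.5115 > 0.1246 → Model A has the better fit

Which has the larger per-hour effect? (|β₁|)
- Model A: β₁ = 1.0718 → predicted test score rises 1.0718 points per additional hour of study time
- Model B: β₁ = 0.6264 → predicted test score rises 0.6264 points per additional hour of study time
- |1.0718| > |0.6264| → Model A shows the stronger marginal effect

Notes:
- The two samples could reflect different populations, time periods, or measurement quality.
- A better fit (higher R²) doesn't necessarily mean a more important relationship.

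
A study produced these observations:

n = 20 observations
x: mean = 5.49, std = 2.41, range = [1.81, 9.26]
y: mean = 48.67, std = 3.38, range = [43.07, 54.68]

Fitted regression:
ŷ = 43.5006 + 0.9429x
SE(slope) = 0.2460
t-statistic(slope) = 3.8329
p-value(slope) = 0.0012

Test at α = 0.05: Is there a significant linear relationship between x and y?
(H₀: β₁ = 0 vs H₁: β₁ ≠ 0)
p-value = 0.0012 < α = 0.05, so we reject H₀. The relationship is significant.

Hypothesis test for the slope coefficient:

H₀: β₁ = 0 (no linear relationship)
H₁: β₁ ≠ 0 (linear relationship exists)

Test statistic: t = β̂₁ / SE(β̂₁) = 0.9429 / 0.2460 = 3.8329

With df = 18, the two-sided p-value for |t| = 3.8329 is 0.0012.

Decision rule: reject H₀ if p-value < α.
p-value = 0.0012 < α = 0.05 → reject H₀.

At α = 0.05 the data do provide convincing evidence of a nonzero slope.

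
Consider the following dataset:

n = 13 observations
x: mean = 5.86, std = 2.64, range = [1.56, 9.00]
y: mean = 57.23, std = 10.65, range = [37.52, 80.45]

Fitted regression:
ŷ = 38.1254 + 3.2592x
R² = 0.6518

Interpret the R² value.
About 65.18% of the variability in y is accounted for by the regression on x (R² = 0.6518) — a moderate linear fit.

The coefficient of determination R² is the fraction of the total variation in y that the fitted line accounts for.

Here R² = 0.6518:
- Explained: 65.18% of the variation in y
- Unexplained (residual): 100% − 65.18% = 34.82%
- Rule of thumb (below 0.3 weak; 0.3 to below 0.7 moderate; 0.7 and above strong) → moderate

Equivalently, for simple linear regression R² = r², so |r| = √0.6518 ≈ 0.8073.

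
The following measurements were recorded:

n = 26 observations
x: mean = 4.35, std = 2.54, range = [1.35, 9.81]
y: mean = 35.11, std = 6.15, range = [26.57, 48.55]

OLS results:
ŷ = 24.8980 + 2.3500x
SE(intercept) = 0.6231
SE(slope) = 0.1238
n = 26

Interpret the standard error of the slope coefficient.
SE(slope) = 0.1238 measures the uncertainty in the estimated slope. The coefficient is estimated precisely (SE/|β̂₁| = 5.3%).

SE(β̂₁) = s / √Sxx, where s is the residual standard deviation and Sxx = Σ(x − x̄)². It is the yardstick for how far β̂₁ = 2.3500 could plausibly be from the true slope.

Relative precision:
- SE / |β̂₁| = 0.1238 / 2.3500 = 5.3%
- Rule of thumb (under 20%: precise; 20% to under 50%: moderately precise; 50% or more: imprecise) → precise

Rough 95% range (±2 SE): 2.3500 ± 0.2476 → (2.1024, 2.5976).

What drives SE(β̂₁): more residual scatter → larger SE; larger n (here n = 26) → smaller SE.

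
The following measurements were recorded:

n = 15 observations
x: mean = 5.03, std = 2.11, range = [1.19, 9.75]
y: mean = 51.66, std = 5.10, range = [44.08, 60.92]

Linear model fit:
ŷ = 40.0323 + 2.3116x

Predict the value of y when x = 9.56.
ŷ = 62.1312

x = 9.56 lies inside the observed range [1.19, 9.75], so the fitted equation applies directly:

ŷ = 40.0323 + 2.3116 × 9.56
ŷ = 40.0323 + 22.0989
ŷ = 62.1312

This is a point prediction; actual observations scatter around it by roughly the residual standard deviation.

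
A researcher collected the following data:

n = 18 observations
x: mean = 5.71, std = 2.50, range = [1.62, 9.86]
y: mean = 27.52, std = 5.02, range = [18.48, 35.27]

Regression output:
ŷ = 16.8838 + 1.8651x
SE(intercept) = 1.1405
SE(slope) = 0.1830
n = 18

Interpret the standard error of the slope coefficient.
SE(β̂₁) = 0.1830 is the estimated standard deviation of the slope estimate across repeated samples; relative to β̂₁ = 1.8651 that is 9.8%, a precise estimate.

SE(β̂₁) = s / √Sxx, where s is the residual standard deviation and Sxx = Σ(x − x̄)². It is the yardstick for how far β̂₁ = 1.8651 could plausibly be from the true slope.

Relative precision:
- SE / |β̂₁| = 0.1830 / 1.8651 = 9.8%
- Rule of thumb (under 20%: precise; 20% to under 50%: moderately precise; 50% or more: imprecise) → precise

Link to the t-test: t = β̂₁ / SE(β̂₁) = 1.8651 / 0.1830 = 10.1918, the statistic for H₀: β₁ = 0.

What drives SE(β̂₁): wider spread of x values → smaller SE; more residual scatter → larger SE.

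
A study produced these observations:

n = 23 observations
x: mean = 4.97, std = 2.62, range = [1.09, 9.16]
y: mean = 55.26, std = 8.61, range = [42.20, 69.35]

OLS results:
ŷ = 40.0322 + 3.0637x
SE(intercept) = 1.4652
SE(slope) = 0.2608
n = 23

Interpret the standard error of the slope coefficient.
The slope 3.0637 is pinned down to within about ±0.2608 (one SE) by these data — relative uncertainty 8.5%, i.e. precise.

SE(β̂₁) = 0.2608 says: if we drew many samples of n = 23 from the same population and refit each time, the fitted slopes would scatter with a standard deviation of roughly 0.2608 around the true β₁.

Relative precision:
- SE / |β̂₁| = 0.2608 / 3.0637 = 8.5%
- Rule of thumb (under 20%: precise; 20% to under 50%: moderately precise; 50% or more: imprecise) → precise

Link to the t-test: t = β̂₁ / SE(β̂₁) = 3.0637 / 0.2608 = 11.7473, the statistic for H₀: β₁ = 0.

What drives SE(β̂₁): more residual scatter → larger SE; wider spread of x values → smaller SE; larger n (here n = 23) → smaller SE.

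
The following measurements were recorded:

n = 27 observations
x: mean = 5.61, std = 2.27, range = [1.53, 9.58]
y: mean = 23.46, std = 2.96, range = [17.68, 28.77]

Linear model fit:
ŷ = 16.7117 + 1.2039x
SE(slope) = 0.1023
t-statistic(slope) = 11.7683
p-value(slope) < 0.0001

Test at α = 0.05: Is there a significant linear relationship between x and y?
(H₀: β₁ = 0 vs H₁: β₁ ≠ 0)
Reject H₀: p-value < 0.0001 < α = 0.05. The linear relationship is significant at the 5% level.

Hypothesis test for the slope coefficient:

H₀: β₁ = 0 (no linear relationship)
H₁: β₁ ≠ 0 (linear relationship exists)

Test statistic: t = β̂₁ / SE(β̂₁) = 1.2039 / 0.1023 = 11.7683

The p-value (<0.0001) is the probability, under H₀, of a t-statistic at least as extreme as |t| = 11.7683 (two-sided, df = n − 2 = 25).

Decision rule: reject H₀ if p-value < α.
p-value < 0.0001 < α = 0.05 → reject H₀.

There is sufficient evidence at the 5% significance level to conclude that a linear relationship exists between x and y.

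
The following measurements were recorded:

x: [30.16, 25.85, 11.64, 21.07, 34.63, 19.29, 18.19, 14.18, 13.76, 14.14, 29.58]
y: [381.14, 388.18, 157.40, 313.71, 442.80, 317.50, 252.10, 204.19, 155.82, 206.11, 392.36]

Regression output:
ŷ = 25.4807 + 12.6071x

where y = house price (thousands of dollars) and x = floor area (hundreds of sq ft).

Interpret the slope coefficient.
For each additional hundred sq ft of floor area, predicted house price increases by approximately 12.6071 thousand dollars.

β₁ = 12.6071 is the change in predicted house price (thousand dollars) per additional hundred sq ft of floor area.

Interpretation:
- Floor area up by 1 hundred sq ft → predicted house price increases by 12.6071 thousand dollars
- The effect is assumed constant over the observed range of x (linearity)
- The sign (+) gives the direction; the magnitude 12.6071 gives the size of the effect per hundred sq ft

(β₀ = 25.4807 is the fitted value at x = 0 and is not part of the slope interpretation.)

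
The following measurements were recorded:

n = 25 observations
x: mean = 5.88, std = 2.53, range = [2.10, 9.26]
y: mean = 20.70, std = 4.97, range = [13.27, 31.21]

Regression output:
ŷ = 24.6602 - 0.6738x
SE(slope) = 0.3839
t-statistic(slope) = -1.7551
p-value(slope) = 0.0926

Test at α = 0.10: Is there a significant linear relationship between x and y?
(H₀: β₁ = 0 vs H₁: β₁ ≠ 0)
p-value = 0.0926 < α = 0.10, so we reject H₀. The relationship is significant.

Hypothesis test for the slope coefficient:

H₀: β₁ = 0 (no linear relationship)
H₁: β₁ ≠ 0 (linear relationship exists)

Test statistic: t = β̂₁ / SE(β̂₁) = -0.6738 / 0.3839 = -1.7551

p = 0.0926: how often a slope estimate this far from 0 (in SE units) would arise by chance if β₁ were truly 0.

Decision rule: reject H₀ if p-value < α.
p-value = 0.0926 < α = 0.10 → reject H₀.

There is sufficient evidence at the 10% significance level to conclude that a linear relationship exists between x and y.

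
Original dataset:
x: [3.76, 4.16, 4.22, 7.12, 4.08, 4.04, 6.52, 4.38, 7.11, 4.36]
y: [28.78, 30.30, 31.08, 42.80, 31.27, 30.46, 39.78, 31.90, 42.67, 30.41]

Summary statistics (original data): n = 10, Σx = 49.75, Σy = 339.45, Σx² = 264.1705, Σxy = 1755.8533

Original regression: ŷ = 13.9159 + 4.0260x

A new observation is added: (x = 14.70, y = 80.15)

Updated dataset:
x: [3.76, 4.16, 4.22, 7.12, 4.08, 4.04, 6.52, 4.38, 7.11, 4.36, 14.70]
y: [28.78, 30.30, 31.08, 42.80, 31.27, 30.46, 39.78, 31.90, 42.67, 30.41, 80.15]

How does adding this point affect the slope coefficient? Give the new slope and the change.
The slope changes from 4.0260 to 4.6334 (change of +0.6074, or +15.1%).

The new point has HIGH LEVERAGE: x = 14.70 is far from the original mean x̄ = 49.75/10 ≈ 4.98 (original range [3.76, 7.12]).

Step 1: Update the sums with the new point (n goes from 10 to 11)
Σx  = 49.75 + 14.70 = 64.45
Σy  = 339.45 + 80.15 = 419.60
Σx² = 264.1705 + 14.70² = 264.1705 + 216.0900 = 480.2605
Σxy = 1755.8533 + 14.70×80.15 = 1755.8533 + 1178.2050 = 2934.0583

Step 2: Recompute the slope with b₁ = (nΣxy − ΣxΣy) / (nΣx² − (Σx)²)
Numerator   = 11×2934.0583 − 64.45×419.60 = 32274.6413 − 27043.2200 = 5231.4213
Denominator = 11×480.2605 − 64.45² = 5282.8655 − 4153.8025 = 1129.0630
b₁(new) = 5231.4213 / 1129.0630 = 4.6334

(Same formula on the original sums: (10×1755.8533 − 49.75×339.45) / (10×264.1705 − 49.75²) = 670.8955 / 166.6425 = 4.0260, matching the given fit.)

Step 3: Change in slope
Δβ₁ = 4.6334 − 4.0260 = +0.6074
Relative change = +0.6074 / 4.0260 × 100% = +15.1%
→ the slope increases when the point is added.

Because the point sits above the extension of the original line at a high-leverage x, it tilts the fit up.
In practice: refit with and without it and report both if conclusions differ.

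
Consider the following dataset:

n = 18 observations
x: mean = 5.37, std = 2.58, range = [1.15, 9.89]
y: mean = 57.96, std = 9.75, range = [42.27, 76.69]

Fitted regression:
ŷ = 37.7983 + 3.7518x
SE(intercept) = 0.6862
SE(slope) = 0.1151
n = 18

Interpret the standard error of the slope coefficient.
SE(β̂₁) = 0.1151 is the estimated standard deviation of the slope estimate across repeated samples; relative to β̂₁ = 3.7518 that is 3.1%, a precise estimate.

SE(β̂₁) = s / √Sxx, where s is the residual standard deviation and Sxx = Σ(x − x̄)². It is the yardstick for how far β̂₁ = 3.7518 could plausibly be from the true slope.

Relative precision:
- SE / |β̂₁| = 0.1151 / 3.7518 = 3.1%
- Rule of thumb (under 20%: precise; 20% to under 50%: moderately precise; 50% or more: imprecise) → precise

Link to interval estimation: a confidence interval for β₁ is β̂₁ ± t* × 0.1151, so SE sets the half-width per unit of t*.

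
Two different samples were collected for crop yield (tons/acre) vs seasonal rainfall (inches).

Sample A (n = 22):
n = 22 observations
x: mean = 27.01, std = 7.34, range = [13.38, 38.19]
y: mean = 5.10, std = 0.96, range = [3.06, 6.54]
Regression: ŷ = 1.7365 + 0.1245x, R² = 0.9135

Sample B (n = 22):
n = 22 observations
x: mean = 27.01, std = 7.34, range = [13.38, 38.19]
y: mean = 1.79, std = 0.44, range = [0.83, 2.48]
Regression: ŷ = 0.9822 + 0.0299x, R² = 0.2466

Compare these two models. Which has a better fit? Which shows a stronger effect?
Model A has the better fit (R² = 0.9135 vs 0.2466). Model A shows the stronger effect (|β₁| = 0.1245 vs 0.0299).

Model Comparison:

Fit — compare R²:
- Model A: R² = 0.9135 → 91.35% of variance in crop yield explained
- Model B: R² = 0.2466 → 24.66% of variance in crop yield explained
- 0.9135 > 0.2466 → Model A has the better fit

Strength of effect — compare |β₁|:
- Model A: β₁ = 0.1245 → predicted crop yield rises 0.1245 tons/acre per additional inch of rainfall
- Model B: β₁ = 0.0299 → predicted crop yield rises 0.0299 tons/acre per additional inch of rainfall
- |0.1245| > |0.0299| → Model A shows the stronger marginal effect

Note: R² measures how tightly points cluster around the line; β₁ measures how steep the line is — they answer different questions.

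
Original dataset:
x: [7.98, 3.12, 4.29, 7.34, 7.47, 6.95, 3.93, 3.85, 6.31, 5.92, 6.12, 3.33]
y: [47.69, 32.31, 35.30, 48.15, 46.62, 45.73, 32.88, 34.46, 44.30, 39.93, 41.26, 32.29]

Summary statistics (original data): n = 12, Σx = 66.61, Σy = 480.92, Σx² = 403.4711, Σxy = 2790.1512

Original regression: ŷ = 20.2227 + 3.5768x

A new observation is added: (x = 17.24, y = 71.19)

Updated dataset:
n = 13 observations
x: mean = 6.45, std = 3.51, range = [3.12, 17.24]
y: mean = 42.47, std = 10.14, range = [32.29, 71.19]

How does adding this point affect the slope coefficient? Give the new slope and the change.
Adding the point moves β₁ from 3.5768 to 2.8548, i.e. it decreases by 0.7220 (-20.2%).

The new point has HIGH LEVERAGE: x = 17.24 is far from the original mean x̄ = 66.61/12 ≈ 5.55 (original range [3.12, 7.98]).

Step 1: Update the sums with the new point (n goes from 12 to 13)
Σx  = 66.61 + 17.24 = 83.85
Σy  = 480.92 + 71.19 = 552.11
Σx² = 403.4711 + 17.24² = 403.4711 + 297.2176 = 700.6887
Σxy = 2790.1512 + 17.24×71.19 = 2790.1512 + 1227.3156 = 4017.4668

Step 2: Recompute the slope with b₁ = (nΣxy − ΣxΣy) / (nΣx² − (Σx)²)
Numerator   = 13×4017.4668 − 83.85×552.11 = 52227.0684 − 46294.4235 = 5932.6449
Denominator = 13×700.6887 − 83.85² = 9108.9531 − 7030.8225 = 2078.1306
b₁(new) = 5932.6449 / 2078.1306 = 2.8548

(Same formula on the original sums: (12×2790.1512 − 66.61×480.92) / (12×403.4711 − 66.61²) = 1447.7332 / 404.7611 = 3.5768, matching the given fit.)

Step 3: Change in slope
Δβ₁ = 2.8548 − 3.5768 = -0.7220
Relative change = -0.7220 / 3.5768 × 100% = -20.2%
→ the slope decreases when the point is added.

A high-leverage point only changes the slope if it is off the original line; here y = 71.19 is below the original trend, so the slope decreases.
In practice: investigate whether it comes from the same population as the rest of the sample.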